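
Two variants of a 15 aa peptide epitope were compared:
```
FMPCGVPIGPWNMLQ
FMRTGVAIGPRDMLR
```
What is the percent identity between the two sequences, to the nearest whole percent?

6 positions differ (3, 4, 7, 11, 12, 15), so 9 of 15 match: 9/15 = 60%.

60%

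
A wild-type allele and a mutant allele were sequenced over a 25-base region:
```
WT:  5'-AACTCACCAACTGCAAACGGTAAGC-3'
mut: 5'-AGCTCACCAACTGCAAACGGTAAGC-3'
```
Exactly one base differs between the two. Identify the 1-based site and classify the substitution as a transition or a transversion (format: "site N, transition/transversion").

The sequences differ only at site 2: A→G (purine→purine), a transition.

site 2, transition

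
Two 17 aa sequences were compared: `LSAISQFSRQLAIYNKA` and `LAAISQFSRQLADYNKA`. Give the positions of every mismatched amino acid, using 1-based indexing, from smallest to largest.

Scanning 1-based: 2: S/A; 13: I/D.

2, 13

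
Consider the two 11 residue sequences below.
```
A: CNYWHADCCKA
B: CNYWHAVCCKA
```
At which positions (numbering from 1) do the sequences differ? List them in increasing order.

Differences at position 7 (D→V).

7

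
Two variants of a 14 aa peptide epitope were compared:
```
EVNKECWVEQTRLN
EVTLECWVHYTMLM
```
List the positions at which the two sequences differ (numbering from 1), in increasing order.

3, 4, 9, 10, 12, 14

Scanning 1-based: 3: N/T; 4: K/L; 9: E/H; 10: Q/Y; 12: R/M; 14: N/M.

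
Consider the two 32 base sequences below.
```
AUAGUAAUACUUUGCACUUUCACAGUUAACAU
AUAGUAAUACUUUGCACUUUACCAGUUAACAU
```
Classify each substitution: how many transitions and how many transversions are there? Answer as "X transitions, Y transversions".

Transitions (purine↔purine or pyrimidine↔pyrimidine): none.
Transversions (purine↔pyrimidine): 21 C→A, 22 A→C.

0 transitions, 2 transversions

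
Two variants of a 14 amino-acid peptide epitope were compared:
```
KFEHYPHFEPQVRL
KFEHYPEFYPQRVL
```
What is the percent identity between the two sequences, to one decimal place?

71.4%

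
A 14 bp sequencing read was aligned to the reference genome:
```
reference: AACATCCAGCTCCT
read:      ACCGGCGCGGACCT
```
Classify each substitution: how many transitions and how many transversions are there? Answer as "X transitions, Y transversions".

Mismatches (1-based):
base 2: A→C (purine→pyrimidine, transversion)
base 4: A→G (purine→purine, transition)
base 5: T→G (pyrimidine→purine, transversion)
base 7: C→G (pyrimidine→purine, transversion)
base 8: A→C (purine→pyrimidine, transversion)
base 10: C→G (pyrimidine→purine, transversion)
base 11: T→A (pyrimidine→purine, transversion)

1 transition, 6 transversions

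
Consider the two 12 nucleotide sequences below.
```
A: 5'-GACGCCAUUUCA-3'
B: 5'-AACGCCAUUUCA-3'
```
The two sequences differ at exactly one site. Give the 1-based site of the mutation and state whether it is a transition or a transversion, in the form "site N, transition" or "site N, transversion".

site 1, transition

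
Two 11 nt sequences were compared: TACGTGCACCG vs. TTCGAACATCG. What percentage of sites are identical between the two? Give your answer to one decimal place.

63.6%

4 positions differ (2, 5, 6, 9), so 7 of 11 match: 7/11 = 63.64%.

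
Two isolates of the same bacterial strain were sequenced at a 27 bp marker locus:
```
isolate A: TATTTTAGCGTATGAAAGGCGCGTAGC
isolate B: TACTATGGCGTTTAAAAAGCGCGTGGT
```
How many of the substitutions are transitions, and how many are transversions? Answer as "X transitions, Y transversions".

6 transitions, 2 transversions

Transitions (purine↔purine or pyrimidine↔pyrimidine): 3 T→C, 7 A→G, 14 G→A, 18 G→A, 25 A→G, 27 C→T.
Transversions (purine↔pyrimidine): 5 T→A, 12 A→T.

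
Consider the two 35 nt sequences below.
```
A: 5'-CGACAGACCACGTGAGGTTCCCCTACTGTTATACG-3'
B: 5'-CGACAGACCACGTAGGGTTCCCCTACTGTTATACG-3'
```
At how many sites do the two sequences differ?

2

The sequences differ at sites 14, 15 (1-based) — 2 in total.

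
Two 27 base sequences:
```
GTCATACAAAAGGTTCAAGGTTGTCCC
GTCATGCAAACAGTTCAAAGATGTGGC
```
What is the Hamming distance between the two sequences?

7

Comparing position by position, 7 positions differ: 6 (A/G), 11 (A/C), 12 (G/A), 19 (G/A), 21 (T/A), 25 (C/G), 26 (C/G).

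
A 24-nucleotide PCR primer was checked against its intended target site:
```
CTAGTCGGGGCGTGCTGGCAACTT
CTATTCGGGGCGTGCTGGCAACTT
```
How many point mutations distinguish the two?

1

Mismatches (1-based): site 4: G→T.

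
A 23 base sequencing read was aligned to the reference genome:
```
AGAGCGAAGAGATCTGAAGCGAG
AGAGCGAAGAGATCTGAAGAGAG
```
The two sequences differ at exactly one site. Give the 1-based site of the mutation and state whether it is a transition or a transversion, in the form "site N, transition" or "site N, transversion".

The sequences differ only at site 20: C→A (pyrimidine→purine), a transversion.

site 20, transversion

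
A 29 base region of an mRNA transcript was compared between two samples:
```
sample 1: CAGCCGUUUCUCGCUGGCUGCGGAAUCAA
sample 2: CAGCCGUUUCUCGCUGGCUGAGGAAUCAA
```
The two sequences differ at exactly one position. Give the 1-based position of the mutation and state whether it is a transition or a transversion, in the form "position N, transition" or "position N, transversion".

position 21, transversion

Position 21 changes C→A. C is a pyrimidine and A is a purine, so this is a transversion.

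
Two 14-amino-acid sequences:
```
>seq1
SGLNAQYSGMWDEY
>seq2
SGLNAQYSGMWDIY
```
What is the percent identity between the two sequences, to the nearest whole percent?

93%

Mismatch at position 13 (1-based): 1 of 14.
Identical positions: 13/14 = 92.86% → 93%.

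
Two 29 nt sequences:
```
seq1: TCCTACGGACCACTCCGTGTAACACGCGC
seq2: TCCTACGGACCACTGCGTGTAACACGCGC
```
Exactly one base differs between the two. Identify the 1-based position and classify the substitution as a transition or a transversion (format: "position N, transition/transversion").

position 15, transversion

The sequences differ only at position 15: C→G (pyrimidine→purine), a transversion.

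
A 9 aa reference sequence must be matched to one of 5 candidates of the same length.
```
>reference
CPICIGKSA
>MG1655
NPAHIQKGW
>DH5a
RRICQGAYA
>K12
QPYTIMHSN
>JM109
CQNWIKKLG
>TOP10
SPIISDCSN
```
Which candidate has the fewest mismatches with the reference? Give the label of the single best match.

DH5a

Hamming distances to reference — MG1655: 6; DH5a: 5; K12: 6; JM109: 6; TOP10: 6.
Smallest is DH5a with 5 mismatches.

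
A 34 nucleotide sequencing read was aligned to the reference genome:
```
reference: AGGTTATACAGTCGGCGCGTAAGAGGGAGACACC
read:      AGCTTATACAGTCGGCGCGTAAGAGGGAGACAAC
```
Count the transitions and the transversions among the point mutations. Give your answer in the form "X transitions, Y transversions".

0 transitions, 2 transversions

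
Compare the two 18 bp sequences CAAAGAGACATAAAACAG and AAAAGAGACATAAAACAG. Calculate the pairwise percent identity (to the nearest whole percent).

94%

Mismatch at position 1 (1-based): 1 of 18.
Identical positions: 17/18 = 94.44% → 94%.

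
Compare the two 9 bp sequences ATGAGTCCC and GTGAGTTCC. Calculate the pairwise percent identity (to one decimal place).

Mismatches at positions 1, 7 (1-based): 2 of 9.
Identical positions: 7/9 = 77.78% → 77.8%.

77.8%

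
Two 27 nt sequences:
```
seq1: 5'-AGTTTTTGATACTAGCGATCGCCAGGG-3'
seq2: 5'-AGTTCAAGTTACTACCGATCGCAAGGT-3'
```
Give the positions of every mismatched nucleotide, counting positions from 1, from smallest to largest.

5, 6, 7, 9, 15, 23, 27

Scanning 1-based: 5: T/C; 6: T/A; 7: T/A; 9: A/T; 15: G/C; 23: C/A; 27: G/T.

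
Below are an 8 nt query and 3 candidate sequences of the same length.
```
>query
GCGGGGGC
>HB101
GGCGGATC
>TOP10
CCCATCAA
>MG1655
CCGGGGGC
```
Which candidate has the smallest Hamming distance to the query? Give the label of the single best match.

MG1655

Hamming distances to query — HB101: 4; TOP10: 7; MG1655: 1.
Smallest is MG1655 with 1 mismatch.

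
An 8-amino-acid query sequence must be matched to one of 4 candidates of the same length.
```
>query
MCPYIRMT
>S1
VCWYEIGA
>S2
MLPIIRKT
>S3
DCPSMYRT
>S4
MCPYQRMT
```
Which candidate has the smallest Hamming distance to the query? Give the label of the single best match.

S4

S1 differs at 6 positions; S2 differs at 3 positions; S3 differs at 5 positions; S4 differs at 1 position. The closest is S4.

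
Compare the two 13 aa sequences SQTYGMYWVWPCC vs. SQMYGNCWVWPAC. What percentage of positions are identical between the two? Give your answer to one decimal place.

4 positions differ (3, 6, 7, 12), so 9 of 13 match: 9/13 = 69.23%.

69.2%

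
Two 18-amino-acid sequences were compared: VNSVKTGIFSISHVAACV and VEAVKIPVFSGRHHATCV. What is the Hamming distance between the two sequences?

9

The sequences differ at residues 2, 3, 6, 7, 8, 11, 12, 14, 16 (1-based) — 9 in total.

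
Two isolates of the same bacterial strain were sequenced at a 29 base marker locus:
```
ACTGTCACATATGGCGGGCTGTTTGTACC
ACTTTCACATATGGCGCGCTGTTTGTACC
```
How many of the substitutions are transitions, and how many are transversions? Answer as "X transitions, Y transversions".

Transitions (purine↔purine or pyrimidine↔pyrimidine): none.
Transversions (purine↔pyrimidine): 4 G→T, 17 G→C.

0 transitions, 2 transversions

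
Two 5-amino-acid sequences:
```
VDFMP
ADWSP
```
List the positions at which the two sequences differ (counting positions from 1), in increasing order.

1, 3, 4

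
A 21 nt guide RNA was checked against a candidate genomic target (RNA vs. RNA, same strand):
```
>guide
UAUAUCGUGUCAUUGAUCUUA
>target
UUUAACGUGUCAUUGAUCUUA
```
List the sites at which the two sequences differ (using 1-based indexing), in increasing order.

Differences at site 2 (A→U), site 5 (U→A).

2, 5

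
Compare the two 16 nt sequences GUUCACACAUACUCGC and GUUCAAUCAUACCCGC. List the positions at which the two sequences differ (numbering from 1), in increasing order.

6, 7, 13

Scanning 1-based: 6: C/A; 7: A/U; 13: U/C.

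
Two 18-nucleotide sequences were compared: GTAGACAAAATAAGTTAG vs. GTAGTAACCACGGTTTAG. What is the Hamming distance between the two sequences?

The sequences differ at bases 5, 6, 8, 9, 11, 12, 13, 14 (1-based) — 8 in total.

8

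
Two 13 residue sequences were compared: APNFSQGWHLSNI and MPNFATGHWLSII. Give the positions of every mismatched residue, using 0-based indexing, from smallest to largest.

0, 4, 5, 7, 8, 11

Scanning 0-based: 0: A/M; 4: S/A; 5: Q/T; 7: W/H; 8: H/W; 11: N/I.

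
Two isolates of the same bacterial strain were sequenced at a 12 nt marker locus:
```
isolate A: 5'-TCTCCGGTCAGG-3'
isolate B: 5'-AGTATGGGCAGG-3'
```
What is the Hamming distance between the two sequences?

The sequences differ at positions 1, 2, 4, 5, 8 (1-based) — 5 in total.

5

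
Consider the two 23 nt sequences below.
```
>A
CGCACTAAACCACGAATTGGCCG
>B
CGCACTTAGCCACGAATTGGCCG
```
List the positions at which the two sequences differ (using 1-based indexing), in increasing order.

Differences at position 7 (A→T), position 9 (A→G).

7, 9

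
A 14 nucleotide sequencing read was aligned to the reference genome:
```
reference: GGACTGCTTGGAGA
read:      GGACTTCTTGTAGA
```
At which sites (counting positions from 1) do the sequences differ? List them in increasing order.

6, 11

Differences at site 6 (G→T), site 11 (G→T).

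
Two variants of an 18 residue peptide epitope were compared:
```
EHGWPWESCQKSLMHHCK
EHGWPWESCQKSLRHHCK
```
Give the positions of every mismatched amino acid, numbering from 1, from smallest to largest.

Differences at position 14 (M→R).

14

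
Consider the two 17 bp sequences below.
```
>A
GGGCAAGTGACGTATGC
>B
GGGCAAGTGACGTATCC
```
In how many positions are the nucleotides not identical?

1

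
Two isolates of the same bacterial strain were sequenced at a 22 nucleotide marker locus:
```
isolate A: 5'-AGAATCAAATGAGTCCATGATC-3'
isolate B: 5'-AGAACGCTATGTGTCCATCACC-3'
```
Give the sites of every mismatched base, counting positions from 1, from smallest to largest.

5, 6, 7, 8, 12, 19, 21

Scanning 1-based: 5: T/C; 6: C/G; 7: A/C; 8: A/T; 12: A/T; 19: G/C; 21: T/C.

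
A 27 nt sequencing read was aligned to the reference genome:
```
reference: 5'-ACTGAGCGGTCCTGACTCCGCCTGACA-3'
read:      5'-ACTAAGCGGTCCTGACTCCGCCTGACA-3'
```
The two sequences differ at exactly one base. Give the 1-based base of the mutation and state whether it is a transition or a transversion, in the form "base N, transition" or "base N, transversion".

base 4, transition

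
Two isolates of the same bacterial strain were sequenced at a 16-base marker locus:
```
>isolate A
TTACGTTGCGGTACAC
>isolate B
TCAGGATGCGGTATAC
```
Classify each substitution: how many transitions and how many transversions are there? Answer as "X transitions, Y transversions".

2 transitions, 2 transversions

Mismatches (1-based):
position 2: T→C (pyrimidine→pyrimidine, transition)
position 4: C→G (pyrimidine→purine, transversion)
position 6: T→A (pyrimidine→purine, transversion)
position 14: C→T (pyrimidine→pyrimidine, transition)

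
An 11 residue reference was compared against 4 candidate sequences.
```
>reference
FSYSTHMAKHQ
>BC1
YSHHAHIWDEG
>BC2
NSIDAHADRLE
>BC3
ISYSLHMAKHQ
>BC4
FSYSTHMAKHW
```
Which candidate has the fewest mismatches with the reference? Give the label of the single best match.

BC4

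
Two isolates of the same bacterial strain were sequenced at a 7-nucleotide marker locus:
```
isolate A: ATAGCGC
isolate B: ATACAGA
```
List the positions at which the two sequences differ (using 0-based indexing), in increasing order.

3, 4, 6

Scanning 0-based: 3: G/C; 4: C/A; 6: C/A.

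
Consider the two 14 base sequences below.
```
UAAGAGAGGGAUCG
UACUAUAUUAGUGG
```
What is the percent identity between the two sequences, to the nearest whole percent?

8 positions differ (3, 4, 6, 8, 9, 10, 11, 13), so 6 of 14 match: 6/14 = 42.86%.

43%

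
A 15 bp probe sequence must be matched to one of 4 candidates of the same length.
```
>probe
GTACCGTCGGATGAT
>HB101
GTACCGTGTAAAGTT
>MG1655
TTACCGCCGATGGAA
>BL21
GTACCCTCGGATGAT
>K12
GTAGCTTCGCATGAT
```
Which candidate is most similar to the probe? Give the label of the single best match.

BL21

Hamming distances to probe — HB101: 5; MG1655: 6; BL21: 1; K12: 3.
Smallest is BL21 with 1 mismatch.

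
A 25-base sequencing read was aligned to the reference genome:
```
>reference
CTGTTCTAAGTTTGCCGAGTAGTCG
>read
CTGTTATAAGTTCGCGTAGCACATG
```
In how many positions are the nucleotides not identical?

The sequences differ at positions 6, 13, 16, 17, 20, 22, 23, 24 (1-based) — 8 in total.

8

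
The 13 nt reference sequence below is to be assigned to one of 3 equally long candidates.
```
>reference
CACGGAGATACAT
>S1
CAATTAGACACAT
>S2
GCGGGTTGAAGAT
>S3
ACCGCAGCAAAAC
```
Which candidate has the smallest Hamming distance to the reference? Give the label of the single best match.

S1 differs at 4 bases; S2 differs at 8 bases; S3 differs at 7 bases. The closest is S1.

S1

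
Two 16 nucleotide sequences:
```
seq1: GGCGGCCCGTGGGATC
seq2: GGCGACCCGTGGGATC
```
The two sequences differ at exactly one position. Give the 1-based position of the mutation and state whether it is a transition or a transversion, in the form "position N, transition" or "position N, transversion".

The sequences differ only at position 5: G→A (purine→purine), a transition.

position 5, transition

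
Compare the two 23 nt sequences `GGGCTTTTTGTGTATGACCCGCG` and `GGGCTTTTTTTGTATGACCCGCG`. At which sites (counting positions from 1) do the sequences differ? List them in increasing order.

10

Differences at site 10 (G→T).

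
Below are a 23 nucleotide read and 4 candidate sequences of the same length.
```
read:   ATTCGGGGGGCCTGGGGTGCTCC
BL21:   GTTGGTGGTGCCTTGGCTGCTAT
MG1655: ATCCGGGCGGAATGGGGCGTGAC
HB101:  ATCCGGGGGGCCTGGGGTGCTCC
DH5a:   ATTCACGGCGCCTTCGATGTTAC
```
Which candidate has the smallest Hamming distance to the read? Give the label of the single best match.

HB101

Hamming distances to read — BL21: 8; MG1655: 8; HB101: 1; DH5a: 8.
Smallest is HB101 with 1 mismatch.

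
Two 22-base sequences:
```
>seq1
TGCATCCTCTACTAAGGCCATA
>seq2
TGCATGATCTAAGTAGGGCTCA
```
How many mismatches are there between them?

Comparing position by position, 8 positions differ: 6 (C/G), 7 (C/A), 12 (C/A), 13 (T/G), 14 (A/T), 18 (C/G), 20 (A/T), 21 (T/C).

8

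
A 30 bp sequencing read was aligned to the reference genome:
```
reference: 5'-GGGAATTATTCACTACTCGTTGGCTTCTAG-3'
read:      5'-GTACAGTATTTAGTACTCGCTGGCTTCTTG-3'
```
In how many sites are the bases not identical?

Comparing position by position, 8 sites differ: 2 (G/T), 3 (G/A), 4 (A/C), 6 (T/G), 11 (C/T), 13 (C/G), 20 (T/C), 29 (A/T).

8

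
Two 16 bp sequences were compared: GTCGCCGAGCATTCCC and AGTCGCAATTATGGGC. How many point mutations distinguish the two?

11

The sequences differ at positions 1, 2, 3, 4, 5, 7, 9, 10, 13, 14, 15 (1-based) — 11 in total.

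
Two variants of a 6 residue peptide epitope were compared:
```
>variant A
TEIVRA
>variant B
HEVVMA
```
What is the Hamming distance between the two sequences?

3

The sequences differ at positions 1, 3, 5 (1-based) — 3 in total.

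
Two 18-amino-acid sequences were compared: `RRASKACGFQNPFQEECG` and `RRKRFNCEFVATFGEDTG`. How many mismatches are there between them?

11

Comparing position by position, 11 residues differ: 3 (A/K), 4 (S/R), 5 (K/F), 6 (A/N), 8 (G/E), 10 (Q/V), 11 (N/A), 12 (P/T), 14 (Q/G), 16 (E/D), 17 (C/T).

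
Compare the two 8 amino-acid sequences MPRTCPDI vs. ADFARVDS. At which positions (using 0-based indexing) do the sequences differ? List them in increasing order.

0, 1, 2, 3, 4, 5, 7

Scanning 0-based: 0: M/A; 1: P/D; 2: R/F; 3: T/A; 4: C/R; 5: P/V; 7: I/S.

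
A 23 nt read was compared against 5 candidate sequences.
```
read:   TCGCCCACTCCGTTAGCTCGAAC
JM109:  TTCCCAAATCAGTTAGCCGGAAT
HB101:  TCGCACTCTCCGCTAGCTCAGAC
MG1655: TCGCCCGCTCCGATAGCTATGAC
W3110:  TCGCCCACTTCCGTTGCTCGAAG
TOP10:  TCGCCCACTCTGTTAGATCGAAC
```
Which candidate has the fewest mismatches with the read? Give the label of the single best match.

Hamming distances to read — JM109: 8; HB101: 5; MG1655: 5; W3110: 5; TOP10: 2.
Smallest is TOP10 with 2 mismatches.

TOP10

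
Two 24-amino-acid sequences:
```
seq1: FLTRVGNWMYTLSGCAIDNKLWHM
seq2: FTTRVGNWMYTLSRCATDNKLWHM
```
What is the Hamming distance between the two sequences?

3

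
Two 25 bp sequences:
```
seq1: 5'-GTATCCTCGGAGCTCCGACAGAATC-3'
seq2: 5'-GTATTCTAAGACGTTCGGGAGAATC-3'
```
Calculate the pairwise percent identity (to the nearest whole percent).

68%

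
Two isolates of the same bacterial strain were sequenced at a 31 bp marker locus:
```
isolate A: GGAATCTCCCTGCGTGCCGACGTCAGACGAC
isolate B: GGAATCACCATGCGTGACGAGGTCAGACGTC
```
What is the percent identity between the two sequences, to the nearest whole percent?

5 positions differ (7, 10, 17, 21, 30), so 26 of 31 match: 26/31 = 83.87%.

84%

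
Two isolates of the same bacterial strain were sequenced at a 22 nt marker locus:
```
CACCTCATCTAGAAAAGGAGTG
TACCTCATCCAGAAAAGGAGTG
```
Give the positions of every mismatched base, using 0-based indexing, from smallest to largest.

0, 9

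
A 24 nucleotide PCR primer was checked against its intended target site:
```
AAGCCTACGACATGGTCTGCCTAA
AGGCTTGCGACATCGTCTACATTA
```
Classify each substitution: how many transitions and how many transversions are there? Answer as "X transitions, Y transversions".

Mismatches (1-based):
base 2: A→G (purine→purine, transition)
base 5: C→T (pyrimidine→pyrimidine, transition)
base 7: A→G (purine→purine, transition)
base 14: G→C (purine→pyrimidine, transversion)
base 19: G→A (purine→purine, transition)
base 21: C→A (pyrimidine→purine, transversion)
base 23: A→T (purine→pyrimidine, transversion)

4 transitions, 3 transversions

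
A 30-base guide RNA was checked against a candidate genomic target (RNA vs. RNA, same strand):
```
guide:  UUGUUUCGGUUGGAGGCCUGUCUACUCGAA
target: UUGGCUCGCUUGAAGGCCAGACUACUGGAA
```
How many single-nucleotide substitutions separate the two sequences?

7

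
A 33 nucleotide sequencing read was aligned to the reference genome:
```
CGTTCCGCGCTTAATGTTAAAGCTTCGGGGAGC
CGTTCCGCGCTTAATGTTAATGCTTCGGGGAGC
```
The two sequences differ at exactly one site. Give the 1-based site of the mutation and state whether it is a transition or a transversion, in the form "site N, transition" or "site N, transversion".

site 21, transversion

The sequences differ only at site 21: A→T (purine→pyrimidine), a transversion.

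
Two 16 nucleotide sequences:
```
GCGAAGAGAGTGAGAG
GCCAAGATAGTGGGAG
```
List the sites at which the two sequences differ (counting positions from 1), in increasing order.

3, 8, 13

Differences at site 3 (G→C), site 8 (G→T), site 13 (A→G).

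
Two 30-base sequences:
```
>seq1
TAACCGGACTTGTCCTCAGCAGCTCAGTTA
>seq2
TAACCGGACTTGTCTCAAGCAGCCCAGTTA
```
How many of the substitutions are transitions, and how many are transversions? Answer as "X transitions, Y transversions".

Transitions (purine↔purine or pyrimidine↔pyrimidine): 15 C→T, 16 T→C, 24 T→C.
Transversions (purine↔pyrimidine): 17 C→A.

3 transitions, 1 transversion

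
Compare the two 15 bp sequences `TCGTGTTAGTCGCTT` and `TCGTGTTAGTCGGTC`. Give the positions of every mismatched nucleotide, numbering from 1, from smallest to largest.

13, 15

Scanning 1-based: 13: C/G; 15: T/C.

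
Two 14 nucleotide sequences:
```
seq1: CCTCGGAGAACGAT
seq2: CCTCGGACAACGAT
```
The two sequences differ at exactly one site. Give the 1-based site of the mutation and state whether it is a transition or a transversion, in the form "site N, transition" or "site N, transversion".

The sequences differ only at site 8: G→C (purine→pyrimidine), a transversion.

site 8, transversion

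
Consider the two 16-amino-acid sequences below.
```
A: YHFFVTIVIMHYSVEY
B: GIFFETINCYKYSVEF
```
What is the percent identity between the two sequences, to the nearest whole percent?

50%

Mismatches at positions 1, 2, 5, 8, 9, 10, 11, 16 (1-based): 8 of 16.
Identical positions: 8/16 = 50% → 50%.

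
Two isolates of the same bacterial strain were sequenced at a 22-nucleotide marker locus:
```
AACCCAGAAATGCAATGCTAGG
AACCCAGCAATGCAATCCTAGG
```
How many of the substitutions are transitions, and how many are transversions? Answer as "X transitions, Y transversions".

0 transitions, 2 transversions

Transitions (purine↔purine or pyrimidine↔pyrimidine): none.
Transversions (purine↔pyrimidine): 8 A→C, 17 G→C.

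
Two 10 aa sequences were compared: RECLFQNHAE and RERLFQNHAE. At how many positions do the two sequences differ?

Mismatches (1-based): position 3: C→R.

1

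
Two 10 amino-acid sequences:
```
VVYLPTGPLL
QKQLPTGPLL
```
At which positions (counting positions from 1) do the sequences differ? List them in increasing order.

1, 2, 3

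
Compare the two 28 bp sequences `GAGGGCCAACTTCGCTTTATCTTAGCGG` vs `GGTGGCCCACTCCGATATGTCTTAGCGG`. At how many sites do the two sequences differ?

Comparing position by position, 7 sites differ: 2 (A/G), 3 (G/T), 8 (A/C), 12 (T/C), 15 (C/A), 17 (T/A), 19 (A/G).

7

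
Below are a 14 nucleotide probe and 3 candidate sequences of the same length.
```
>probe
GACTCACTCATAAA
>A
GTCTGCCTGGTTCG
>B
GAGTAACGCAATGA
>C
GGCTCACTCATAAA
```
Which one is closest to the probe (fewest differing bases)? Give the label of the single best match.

C

A differs at 8 bases; B differs at 6 bases; C differs at 1 base. The closest is C.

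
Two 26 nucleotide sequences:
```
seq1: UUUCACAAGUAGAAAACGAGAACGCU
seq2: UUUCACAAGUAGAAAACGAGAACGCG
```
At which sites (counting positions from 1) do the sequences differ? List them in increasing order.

Scanning 1-based: 26: U/G.

26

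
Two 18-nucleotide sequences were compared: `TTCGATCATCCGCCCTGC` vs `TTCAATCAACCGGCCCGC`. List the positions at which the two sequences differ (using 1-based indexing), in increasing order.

4, 9, 13, 16

Scanning 1-based: 4: G/A; 9: T/A; 13: C/G; 16: T/C.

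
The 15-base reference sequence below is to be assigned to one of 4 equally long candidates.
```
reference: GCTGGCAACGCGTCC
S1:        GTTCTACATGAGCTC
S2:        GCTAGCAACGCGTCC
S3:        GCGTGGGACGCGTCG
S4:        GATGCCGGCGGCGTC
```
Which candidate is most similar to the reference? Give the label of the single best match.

S2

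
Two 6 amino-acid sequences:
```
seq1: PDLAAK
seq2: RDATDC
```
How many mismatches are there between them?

The sequences differ at positions 1, 3, 4, 5, 6 (1-based) — 5 in total.

5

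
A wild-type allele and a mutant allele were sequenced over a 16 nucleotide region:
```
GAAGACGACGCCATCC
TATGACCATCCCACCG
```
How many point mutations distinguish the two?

Mismatches (1-based): base 1: G→T; base 3: A→T; base 7: G→C; base 9: C→T; base 10: G→C; base 14: T→C; base 16: C→G.

7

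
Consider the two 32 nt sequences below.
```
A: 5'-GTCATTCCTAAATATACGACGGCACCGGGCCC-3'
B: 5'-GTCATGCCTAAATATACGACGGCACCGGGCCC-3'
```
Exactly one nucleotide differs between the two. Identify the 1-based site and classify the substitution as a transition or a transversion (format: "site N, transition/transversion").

site 6, transversion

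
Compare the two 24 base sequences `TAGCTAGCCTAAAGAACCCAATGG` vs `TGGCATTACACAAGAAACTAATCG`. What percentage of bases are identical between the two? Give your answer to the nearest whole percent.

10 positions differ (2, 5, 6, 7, 8, 10, 11, 17, 19, 23), so 14 of 24 match: 14/24 = 58.33%.

58%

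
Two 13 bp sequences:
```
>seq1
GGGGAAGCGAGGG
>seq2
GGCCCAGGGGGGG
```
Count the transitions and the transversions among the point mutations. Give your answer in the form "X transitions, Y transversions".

1 transition, 4 transversions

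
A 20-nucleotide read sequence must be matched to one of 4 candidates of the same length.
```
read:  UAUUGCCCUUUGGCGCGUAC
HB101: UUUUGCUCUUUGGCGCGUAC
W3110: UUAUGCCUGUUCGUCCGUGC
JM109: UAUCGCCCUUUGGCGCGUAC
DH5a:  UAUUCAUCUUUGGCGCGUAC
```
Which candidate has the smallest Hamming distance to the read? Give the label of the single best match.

JM109

HB101 differs at 2 bases; W3110 differs at 8 bases; JM109 differs at 1 base; DH5a differs at 3 bases. The closest is JM109.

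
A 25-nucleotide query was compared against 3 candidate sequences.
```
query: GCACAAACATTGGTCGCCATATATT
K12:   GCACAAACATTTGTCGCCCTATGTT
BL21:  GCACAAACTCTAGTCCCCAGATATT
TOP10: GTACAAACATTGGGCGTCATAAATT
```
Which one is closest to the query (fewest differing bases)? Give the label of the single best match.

K12

K12 differs at 3 bases; BL21 differs at 5 bases; TOP10 differs at 4 bases. The closest is K12.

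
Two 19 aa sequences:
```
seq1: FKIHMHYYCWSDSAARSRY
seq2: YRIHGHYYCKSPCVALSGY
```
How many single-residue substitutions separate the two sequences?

Comparing position by position, 9 residues differ: 1 (F/Y), 2 (K/R), 5 (M/G), 10 (W/K), 12 (D/P), 13 (S/C), 14 (A/V), 16 (R/L), 18 (R/G).

9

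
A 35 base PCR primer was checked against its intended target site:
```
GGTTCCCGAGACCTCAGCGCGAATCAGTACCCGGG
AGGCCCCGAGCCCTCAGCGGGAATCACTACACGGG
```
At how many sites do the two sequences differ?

Comparing position by position, 7 sites differ: 1 (G/A), 3 (T/G), 4 (T/C), 11 (A/C), 20 (C/G), 27 (G/C), 31 (C/A).

7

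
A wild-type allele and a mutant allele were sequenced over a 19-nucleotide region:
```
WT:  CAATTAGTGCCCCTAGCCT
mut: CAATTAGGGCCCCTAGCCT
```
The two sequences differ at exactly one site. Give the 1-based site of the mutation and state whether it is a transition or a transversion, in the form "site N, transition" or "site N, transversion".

Site 8 changes T→G. T is a pyrimidine and G is a purine, so this is a transversion.

site 8, transversion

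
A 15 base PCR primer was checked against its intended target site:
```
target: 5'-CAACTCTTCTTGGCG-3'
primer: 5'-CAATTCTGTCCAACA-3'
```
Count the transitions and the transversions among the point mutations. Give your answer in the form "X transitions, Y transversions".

7 transitions, 1 transversion

Mismatches (1-based):
position 4: C→T (pyrimidine→pyrimidine, transition)
position 8: T→G (pyrimidine→purine, transversion)
position 9: C→T (pyrimidine→pyrimidine, transition)
position 10: T→C (pyrimidine→pyrimidine, transition)
position 11: T→C (pyrimidine→pyrimidine, transition)
position 12: G→A (purine→purine, transition)
position 13: G→A (purine→purine, transition)
position 15: G→A (purine→purine, transition)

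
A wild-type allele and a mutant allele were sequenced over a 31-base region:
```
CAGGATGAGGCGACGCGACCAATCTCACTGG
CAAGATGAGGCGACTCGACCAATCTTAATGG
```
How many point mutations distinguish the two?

The sequences differ at sites 3, 15, 26, 28 (1-based) — 4 in total.

4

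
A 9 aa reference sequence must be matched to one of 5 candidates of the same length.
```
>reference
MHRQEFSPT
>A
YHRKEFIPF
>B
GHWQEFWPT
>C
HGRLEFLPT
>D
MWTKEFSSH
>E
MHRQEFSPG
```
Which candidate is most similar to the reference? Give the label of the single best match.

Hamming distances to reference — A: 4; B: 3; C: 4; D: 5; E: 1.
Smallest is E with 1 mismatch.

E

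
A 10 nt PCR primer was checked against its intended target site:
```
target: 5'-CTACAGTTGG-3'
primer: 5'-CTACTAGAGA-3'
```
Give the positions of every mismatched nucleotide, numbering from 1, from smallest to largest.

5, 6, 7, 8, 10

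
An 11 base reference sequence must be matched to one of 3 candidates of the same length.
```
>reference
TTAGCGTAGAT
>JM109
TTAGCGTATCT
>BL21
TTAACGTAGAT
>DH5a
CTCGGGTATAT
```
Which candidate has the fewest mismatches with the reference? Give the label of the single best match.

BL21

Hamming distances to reference — JM109: 2; BL21: 1; DH5a: 4.
Smallest is BL21 with 1 mismatch.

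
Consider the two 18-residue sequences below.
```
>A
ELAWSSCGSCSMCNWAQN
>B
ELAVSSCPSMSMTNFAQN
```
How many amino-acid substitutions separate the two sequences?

5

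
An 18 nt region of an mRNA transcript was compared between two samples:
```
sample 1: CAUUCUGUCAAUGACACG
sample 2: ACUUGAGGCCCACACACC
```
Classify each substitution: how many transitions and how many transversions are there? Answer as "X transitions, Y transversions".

0 transitions, 10 transversions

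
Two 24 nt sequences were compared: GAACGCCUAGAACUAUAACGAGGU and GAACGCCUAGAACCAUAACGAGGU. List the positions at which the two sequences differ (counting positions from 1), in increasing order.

Differences at position 14 (U→C).

14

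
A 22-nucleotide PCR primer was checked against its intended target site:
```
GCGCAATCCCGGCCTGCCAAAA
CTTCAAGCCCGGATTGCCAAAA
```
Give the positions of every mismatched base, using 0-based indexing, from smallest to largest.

0, 1, 2, 6, 12, 13

Scanning 0-based: 0: G/C; 1: C/T; 2: G/T; 6: T/G; 12: C/A; 13: C/T.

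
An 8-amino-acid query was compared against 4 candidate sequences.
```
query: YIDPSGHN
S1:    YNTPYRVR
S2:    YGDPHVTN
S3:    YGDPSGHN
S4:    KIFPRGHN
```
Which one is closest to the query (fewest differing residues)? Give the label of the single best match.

S1 differs at 6 residues; S2 differs at 4 residues; S3 differs at 1 residue; S4 differs at 3 residues. The closest is S3.

S3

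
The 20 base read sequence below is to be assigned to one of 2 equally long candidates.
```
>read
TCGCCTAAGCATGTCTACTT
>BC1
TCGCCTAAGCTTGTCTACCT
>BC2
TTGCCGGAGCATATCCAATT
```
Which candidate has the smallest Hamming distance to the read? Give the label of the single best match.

BC1

Hamming distances to read — BC1: 2; BC2: 6.
Smallest is BC1 with 2 mismatches.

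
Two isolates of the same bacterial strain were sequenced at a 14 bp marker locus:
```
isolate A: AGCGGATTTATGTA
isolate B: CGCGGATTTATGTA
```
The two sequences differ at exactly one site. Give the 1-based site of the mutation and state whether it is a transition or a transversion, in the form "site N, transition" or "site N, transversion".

site 1, transversion

Site 1 changes A→C. A is a purine and C is a pyrimidine, so this is a transversion.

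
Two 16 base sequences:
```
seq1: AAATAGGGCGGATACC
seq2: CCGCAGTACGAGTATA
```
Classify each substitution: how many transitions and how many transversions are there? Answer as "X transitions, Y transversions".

6 transitions, 4 transversions

Mismatches (1-based):
base 1: A→C (purine→pyrimidine, transversion)
base 2: A→C (purine→pyrimidine, transversion)
base 3: A→G (purine→purine, transition)
base 4: T→C (pyrimidine→pyrimidine, transition)
base 7: G→T (purine→pyrimidine, transversion)
base 8: G→A (purine→purine, transition)
base 11: G→A (purine→purine, transition)
base 12: A→G (purine→purine, transition)
base 15: C→T (pyrimidine→pyrimidine, transition)
base 16: C→A (pyrimidine→purine, transversion)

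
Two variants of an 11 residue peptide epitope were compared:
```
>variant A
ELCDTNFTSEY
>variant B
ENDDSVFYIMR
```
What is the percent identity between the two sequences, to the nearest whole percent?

27%

Mismatches at positions 2, 3, 5, 6, 8, 9, 10, 11 (1-based): 8 of 11.
Identical positions: 3/11 = 27.27% → 27%.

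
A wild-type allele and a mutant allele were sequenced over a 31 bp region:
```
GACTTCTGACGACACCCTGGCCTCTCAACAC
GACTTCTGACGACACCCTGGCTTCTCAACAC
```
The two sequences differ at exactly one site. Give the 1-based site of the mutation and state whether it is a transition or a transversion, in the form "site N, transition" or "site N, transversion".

The sequences differ only at site 22: C→T (pyrimidine→pyrimidine), a transition.

site 22, transition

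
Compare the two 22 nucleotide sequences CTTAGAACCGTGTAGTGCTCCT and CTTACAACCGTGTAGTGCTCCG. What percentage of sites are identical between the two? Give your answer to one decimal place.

Mismatches at positions 5, 22 (1-based): 2 of 22.
Identical positions: 20/22 = 90.91% → 90.9%.

90.9%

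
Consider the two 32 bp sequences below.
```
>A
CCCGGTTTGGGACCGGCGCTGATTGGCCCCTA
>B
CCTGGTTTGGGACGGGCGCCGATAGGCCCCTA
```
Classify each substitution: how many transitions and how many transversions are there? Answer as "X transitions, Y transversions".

Mismatches (1-based):
position 3: C→T (pyrimidine→pyrimidine, transition)
position 14: C→G (pyrimidine→purine, transversion)
position 20: T→C (pyrimidine→pyrimidine, transition)
position 24: T→A (pyrimidine→purine, transversion)

2 transitions, 2 transversions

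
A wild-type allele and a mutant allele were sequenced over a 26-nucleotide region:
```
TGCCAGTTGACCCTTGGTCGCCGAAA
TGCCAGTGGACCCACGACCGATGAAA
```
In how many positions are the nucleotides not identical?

Mismatches (1-based): position 8: T→G; position 14: T→A; position 15: T→C; position 17: G→A; position 18: T→C; position 21: C→A; position 22: C→T.

7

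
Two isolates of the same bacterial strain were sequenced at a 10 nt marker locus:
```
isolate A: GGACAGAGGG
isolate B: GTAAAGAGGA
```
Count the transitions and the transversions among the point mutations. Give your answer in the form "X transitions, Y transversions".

Transitions (purine↔purine or pyrimidine↔pyrimidine): 10 G→A.
Transversions (purine↔pyrimidine): 2 G→T, 4 C→A.

1 transition, 2 transversions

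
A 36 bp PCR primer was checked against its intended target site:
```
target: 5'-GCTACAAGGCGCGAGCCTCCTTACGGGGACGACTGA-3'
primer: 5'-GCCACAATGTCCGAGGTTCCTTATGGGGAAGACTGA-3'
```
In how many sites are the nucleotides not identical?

8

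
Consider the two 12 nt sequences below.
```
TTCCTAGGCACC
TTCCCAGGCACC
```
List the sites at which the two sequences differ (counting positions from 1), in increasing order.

5

Scanning 1-based: 5: T/C.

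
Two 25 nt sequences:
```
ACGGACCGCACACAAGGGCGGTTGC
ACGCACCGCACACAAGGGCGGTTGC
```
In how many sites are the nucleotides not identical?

Comparing position by position, 1 site differs: 4 (G/C).

1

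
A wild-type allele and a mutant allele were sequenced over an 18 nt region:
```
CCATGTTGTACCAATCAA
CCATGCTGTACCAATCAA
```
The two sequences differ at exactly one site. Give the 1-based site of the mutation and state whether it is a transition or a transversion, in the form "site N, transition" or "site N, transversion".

site 6, transition

Site 6 changes T→C. T is a pyrimidine and C is a pyrimidine, so this is a transition.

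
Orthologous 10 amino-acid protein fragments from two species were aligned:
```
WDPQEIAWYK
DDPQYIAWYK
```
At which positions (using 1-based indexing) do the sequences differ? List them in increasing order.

1, 5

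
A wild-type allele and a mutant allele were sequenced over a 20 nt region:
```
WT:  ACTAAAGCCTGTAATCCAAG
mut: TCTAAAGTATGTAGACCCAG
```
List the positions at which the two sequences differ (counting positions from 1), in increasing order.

1, 8, 9, 14, 15, 18

Scanning 1-based: 1: A/T; 8: C/T; 9: C/A; 14: A/G; 15: T/A; 18: A/C.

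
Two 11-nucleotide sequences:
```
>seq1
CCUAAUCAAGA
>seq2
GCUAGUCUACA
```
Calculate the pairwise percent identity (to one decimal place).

63.6%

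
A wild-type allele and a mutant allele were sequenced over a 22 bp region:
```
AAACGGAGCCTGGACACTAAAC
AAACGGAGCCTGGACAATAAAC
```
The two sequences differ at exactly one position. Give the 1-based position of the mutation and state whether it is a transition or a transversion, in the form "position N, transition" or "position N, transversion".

The sequences differ only at position 17: C→A (pyrimidine→purine), a transversion.

position 17, transversion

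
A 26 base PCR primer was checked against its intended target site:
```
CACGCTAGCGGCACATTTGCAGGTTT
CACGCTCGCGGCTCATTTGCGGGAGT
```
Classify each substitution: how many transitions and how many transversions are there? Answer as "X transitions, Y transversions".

1 transition, 4 transversions

Mismatches (1-based):
position 7: A→C (purine→pyrimidine, transversion)
position 13: A→T (purine→pyrimidine, transversion)
position 21: A→G (purine→purine, transition)
position 24: T→A (pyrimidine→purine, transversion)
position 25: T→G (pyrimidine→purine, transversion)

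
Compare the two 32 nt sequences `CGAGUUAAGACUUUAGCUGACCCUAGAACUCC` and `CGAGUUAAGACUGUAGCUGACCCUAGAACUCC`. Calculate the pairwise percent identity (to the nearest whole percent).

97%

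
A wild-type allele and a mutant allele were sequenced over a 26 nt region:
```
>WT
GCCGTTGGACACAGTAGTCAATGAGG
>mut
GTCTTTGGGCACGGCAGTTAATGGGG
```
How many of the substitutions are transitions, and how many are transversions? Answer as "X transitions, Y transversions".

Transitions (purine↔purine or pyrimidine↔pyrimidine): 2 C→T, 9 A→G, 13 A→G, 15 T→C, 19 C→T, 24 A→G.
Transversions (purine↔pyrimidine): 4 G→T.

6 transitions, 1 transversion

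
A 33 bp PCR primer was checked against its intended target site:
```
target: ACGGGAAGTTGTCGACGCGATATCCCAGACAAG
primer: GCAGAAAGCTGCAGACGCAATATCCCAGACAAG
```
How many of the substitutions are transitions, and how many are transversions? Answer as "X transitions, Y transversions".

6 transitions, 1 transversion

Mismatches (1-based):
site 1: A→G (purine→purine, transition)
site 3: G→A (purine→purine, transition)
site 5: G→A (purine→purine, transition)
site 9: T→C (pyrimidine→pyrimidine, transition)
site 12: T→C (pyrimidine→pyrimidine, transition)
site 13: C→A (pyrimidine→purine, transversion)
site 19: G→A (purine→purine, transition)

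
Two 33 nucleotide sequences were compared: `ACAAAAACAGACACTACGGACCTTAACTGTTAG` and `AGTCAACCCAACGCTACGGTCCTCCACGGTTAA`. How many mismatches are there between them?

12

The sequences differ at bases 2, 3, 4, 7, 9, 10, 13, 20, 24, 25, 28, 33 (1-based) — 12 in total.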